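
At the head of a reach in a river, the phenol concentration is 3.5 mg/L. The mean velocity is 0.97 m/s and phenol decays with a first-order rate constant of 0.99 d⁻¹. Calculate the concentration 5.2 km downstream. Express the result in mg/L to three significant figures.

Travel time t = 5.2 km / 0.97 m/s = 5200/0.97 = 5361 s = 0.06205 d.
First-order decay: C = 3.5·exp(−0.99·0.06205) = 3.5·0.9404 = 3.291 mg/L.

3.29 mg/L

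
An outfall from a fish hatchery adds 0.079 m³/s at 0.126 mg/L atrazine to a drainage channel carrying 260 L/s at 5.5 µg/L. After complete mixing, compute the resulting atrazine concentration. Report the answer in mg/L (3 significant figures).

0.0336 mg/L

260 L/s = 0.26 m³/s.
5.5 µg/L = 0.0055 mg/L.
By mass balance at complete mixing, C = (0.079·0.126 + 0.26·0.0055) / (0.079 + 0.26) = 0.01138/0.339 = 0.03358 mg/L.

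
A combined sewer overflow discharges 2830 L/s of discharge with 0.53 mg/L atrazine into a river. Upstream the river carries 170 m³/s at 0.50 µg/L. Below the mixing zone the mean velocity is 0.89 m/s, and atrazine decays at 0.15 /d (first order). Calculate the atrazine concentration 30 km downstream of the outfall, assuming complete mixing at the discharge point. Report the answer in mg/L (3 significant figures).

0.00865 mg/L

2830 L/s = 2.83 m³/s.
0.50 µg/L = 0.0005 mg/L.
After complete mixing, C₀ = (2.83·0.53 + 170·0.0005) / 172.8 = 0.00917 mg/L.
Travel time t = 3e+04 m / 0.89 m/s = 3.371e+04 s = 0.3901 d.
C = 0.00917·exp(−0.15·0.3901) = 0.00917·0.9432 = 0.008649 mg/L.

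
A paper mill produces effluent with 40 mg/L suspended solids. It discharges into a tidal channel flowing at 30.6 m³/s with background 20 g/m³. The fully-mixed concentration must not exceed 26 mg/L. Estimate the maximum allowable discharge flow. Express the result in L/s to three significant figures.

13100 L/s

Mass balance at complete mixing: C_std·(Q_w + Q_r) = Q_w·C_e + Q_r·C_b.
Rearranging, Q_w = Q_r·(C_std − C_b)/(C_e − C_std) = 30.6·(26 − 20) / (40 − 26) = 13.11 m³/s.
= 1.311e+04 L/s.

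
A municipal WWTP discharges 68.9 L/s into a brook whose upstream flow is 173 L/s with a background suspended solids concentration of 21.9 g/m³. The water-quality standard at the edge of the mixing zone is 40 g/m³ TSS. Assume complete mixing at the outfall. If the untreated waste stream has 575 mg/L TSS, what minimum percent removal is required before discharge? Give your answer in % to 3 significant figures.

85.1 %

68.9 L/s = 0.0689 m³/s.
173 L/s = 0.173 m³/s.
Mass balance: 40·0.2419 = 0.0689·Cₑ + 0.173·21.9.
Cₑ = (9.676 − 3.789) / 0.0689 = 85.45 mg/L.
Required removal = 1 − 85.45/575 = 85.14 %.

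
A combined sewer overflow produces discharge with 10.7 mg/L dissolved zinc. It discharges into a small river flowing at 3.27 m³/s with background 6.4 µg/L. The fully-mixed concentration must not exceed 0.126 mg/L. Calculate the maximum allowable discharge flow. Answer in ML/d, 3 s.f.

3.20 ML/d

6.4 µg/L = 0.0064 mg/L.
Mass balance at complete mixing: C_std·(Q_w + Q_r) = Q_w·C_e + Q_r·C_b.
Rearranging, Q_w = Q_r·(C_std − C_b)/(C_e − C_std) = 3.27·(0.126 − 0.0064) / (10.7 − 0.126) = 0.03699 m³/s.
= 3.196 ML/d.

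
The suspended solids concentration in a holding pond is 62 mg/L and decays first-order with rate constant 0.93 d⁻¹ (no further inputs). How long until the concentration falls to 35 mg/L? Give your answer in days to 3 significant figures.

t = ln(C₀/C)/k = ln(62/35)/0.93 = 0.5718/0.93 = 0.6148 d.

0.615 d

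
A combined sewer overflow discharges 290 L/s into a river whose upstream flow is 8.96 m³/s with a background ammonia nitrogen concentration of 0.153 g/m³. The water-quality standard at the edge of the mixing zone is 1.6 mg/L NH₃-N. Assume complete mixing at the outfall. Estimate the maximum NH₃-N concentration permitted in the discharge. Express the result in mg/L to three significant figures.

46.3 mg/L

290 L/s = 0.29 m³/s.
Mass balance: 1.6·9.25 = 0.29·Cₑ + 8.96·0.153.
Cₑ = (14.8 − 1.371) / 0.29 = 46.31 mg/L.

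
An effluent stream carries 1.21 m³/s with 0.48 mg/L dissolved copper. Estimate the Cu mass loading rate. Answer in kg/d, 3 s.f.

50.2 kg/d

Mass flux = Q·C = 1.21 m³/s × 0.48 g/m³ = 0.5808 g/s.
= 0.5808 g/s × 86.4 = 50.18 kg/d.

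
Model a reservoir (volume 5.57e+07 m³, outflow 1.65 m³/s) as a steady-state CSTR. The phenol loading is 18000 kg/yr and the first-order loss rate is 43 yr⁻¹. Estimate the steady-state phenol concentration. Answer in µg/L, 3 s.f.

7.36 µg/L

Outflow Q = 1.65 m³/s × 3.156e+07 s/yr = 5.207e+07 m³/yr.
Steady-state CSTR mass balance: W = Q·C + k·V·C, so C = W/(Q + kV).
Q + kV = 5.207e+07 + 43·5.57e+07 = 2.447e+09 m³/yr.
C = 18000/2.447e+09 = 7.355e-06 kg/m³ = 0.007355 mg/L = 7.355 µg/L.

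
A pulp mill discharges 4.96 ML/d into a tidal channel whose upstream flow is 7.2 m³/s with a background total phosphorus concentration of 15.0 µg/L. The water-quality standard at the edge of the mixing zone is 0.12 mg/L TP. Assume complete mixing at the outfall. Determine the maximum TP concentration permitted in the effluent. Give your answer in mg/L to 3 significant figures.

4.96 ML/d = 0.05741 m³/s.
15.0 µg/L = 0.015 mg/L.
Mass balance: 0.12·7.257 = 0.05741·Cₑ + 7.2·0.015.
Cₑ = (0.8709 − 0.108) / 0.05741 = 13.29 mg/L.

13.3 mg/L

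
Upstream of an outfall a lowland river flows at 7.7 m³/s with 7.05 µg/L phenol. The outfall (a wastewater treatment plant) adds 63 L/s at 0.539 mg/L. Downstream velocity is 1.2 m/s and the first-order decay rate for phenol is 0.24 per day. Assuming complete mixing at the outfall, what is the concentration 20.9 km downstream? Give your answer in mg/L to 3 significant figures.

63 L/s = 0.063 m³/s.
7.05 µg/L = 0.00705 mg/L.
After complete mixing, C₀ = (0.063·0.539 + 7.7·0.00705) / 7.763 = 0.01137 mg/L.
Travel time t = 2.09e+04 m / 1.2 m/s = 1.742e+04 s = 0.2016 d.
C = 0.01137·exp(−0.24·0.2016) = 0.01137·0.9528 = 0.01083 mg/L.

0.0108 mg/L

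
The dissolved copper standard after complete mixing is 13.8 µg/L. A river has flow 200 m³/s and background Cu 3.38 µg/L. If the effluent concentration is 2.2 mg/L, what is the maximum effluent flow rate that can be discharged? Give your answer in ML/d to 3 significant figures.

82.4 ML/d

3.38 µg/L = 0.00338 mg/L.
13.8 µg/L = 0.0138 mg/L.
Mass balance at complete mixing: C_std·(Q_w + Q_r) = Q_w·C_e + Q_r·C_b.
Rearranging, Q_w = Q_r·(C_std − C_b)/(C_e − C_std) = 200·(0.0138 − 0.00338) / (2.2 − 0.0138) = 0.9533 m³/s.
= 82.36 ML/d.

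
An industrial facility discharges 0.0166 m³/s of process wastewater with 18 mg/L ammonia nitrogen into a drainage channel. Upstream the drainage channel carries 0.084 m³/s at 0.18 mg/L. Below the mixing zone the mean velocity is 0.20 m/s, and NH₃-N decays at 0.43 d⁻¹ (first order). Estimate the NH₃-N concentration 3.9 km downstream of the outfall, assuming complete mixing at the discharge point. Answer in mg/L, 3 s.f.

After complete mixing, C₀ = (0.0166·18 + 0.084·0.18) / 0.1006 = 3.12 mg/L.
Travel time t = 3900 m / 0.20 m/s = 1.95e+04 s = 0.2257 d.
C = 3.12·exp(−0.43·0.2257) = 3.12·0.9075 = 2.832 mg/L.

2.83 mg/L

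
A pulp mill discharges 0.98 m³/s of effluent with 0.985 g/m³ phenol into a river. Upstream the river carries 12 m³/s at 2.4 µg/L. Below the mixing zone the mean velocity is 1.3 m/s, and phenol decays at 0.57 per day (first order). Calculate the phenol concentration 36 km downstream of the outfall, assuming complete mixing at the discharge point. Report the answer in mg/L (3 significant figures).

0.0638 mg/L

2.4 µg/L = 0.0024 mg/L.
After complete mixing, C₀ = (0.98·0.985 + 12·0.0024) / 12.98 = 0.07659 mg/L.
Travel time t = 3.6e+04 m / 1.3 m/s = 2.769e+04 s = 0.3205 d.
C = 0.07659·exp(−0.57·0.3205) = 0.07659·0.833 = 0.0638 mg/L.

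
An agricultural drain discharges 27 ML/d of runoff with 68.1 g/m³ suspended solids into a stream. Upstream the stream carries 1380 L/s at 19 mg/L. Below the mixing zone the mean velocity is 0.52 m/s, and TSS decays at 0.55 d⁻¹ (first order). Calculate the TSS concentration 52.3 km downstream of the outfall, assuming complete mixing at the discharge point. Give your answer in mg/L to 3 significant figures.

27 ML/d = 0.3125 m³/s.
1380 L/s = 1.38 m³/s.
After complete mixing, C₀ = (0.3125·68.1 + 1.38·19) / 1.693 = 28.07 mg/L.
Travel time t = 5.23e+04 m / 0.52 m/s = 1.006e+05 s = 1.164 d.
C = 28.07·exp(−0.55·1.164) = 28.07·0.5272 = 14.8 mg/L.

14.8 mg/L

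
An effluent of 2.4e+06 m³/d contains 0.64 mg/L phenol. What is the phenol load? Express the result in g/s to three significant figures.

2.4e+06 m³/d = 27.78 m³/s.
Mass flux = Q·C = 27.78 m³/s × 0.64 g/m³ = 17.78 g/s.

17.8 g/s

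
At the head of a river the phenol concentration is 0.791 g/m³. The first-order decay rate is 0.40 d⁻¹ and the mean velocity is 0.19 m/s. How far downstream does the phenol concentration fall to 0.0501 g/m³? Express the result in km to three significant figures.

From C = C₀·e^(−kt), t = ln(C₀/C)/k = ln(0.791/0.0501)/0.40 = 2.759/0.40 = 6.898 d.
Distance = v·t = 0.19 m/s × 5.96e+05 s = 1.132e+05 m = 113.2 km.

113 km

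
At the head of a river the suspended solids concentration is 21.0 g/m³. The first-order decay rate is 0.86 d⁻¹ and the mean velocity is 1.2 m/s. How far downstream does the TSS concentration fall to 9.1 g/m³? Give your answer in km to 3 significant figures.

101 km

From C = C₀·e^(−kt), t = ln(C₀/C)/k = ln(21.0/9.1)/0.86 = 0.8362/0.86 = 0.9724 d.
Distance = v·t = 1.2 m/s × 8.401e+04 s = 1.008e+05 m = 100.8 km.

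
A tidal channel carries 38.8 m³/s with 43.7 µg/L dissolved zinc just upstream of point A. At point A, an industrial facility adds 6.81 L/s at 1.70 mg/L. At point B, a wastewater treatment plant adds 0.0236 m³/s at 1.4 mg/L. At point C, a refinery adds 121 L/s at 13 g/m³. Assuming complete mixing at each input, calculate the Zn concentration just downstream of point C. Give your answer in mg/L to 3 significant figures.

0.0851 mg/L

43.7 µg/L = 0.0437 mg/L.
6.81 L/s = 0.00681 m³/s.
After input A: C = (38.8·0.0437 + 0.00681·1.7) / 38.81 = 0.04399 mg/L.
After input B: C = (38.81·0.04399 + 0.0236·1.4) / 38.83 = 0.04481 mg/L.
121 L/s = 0.121 m³/s.
After input C: C = (38.83·0.04481 + 0.121·13) / 38.95 = 0.08506 mg/L.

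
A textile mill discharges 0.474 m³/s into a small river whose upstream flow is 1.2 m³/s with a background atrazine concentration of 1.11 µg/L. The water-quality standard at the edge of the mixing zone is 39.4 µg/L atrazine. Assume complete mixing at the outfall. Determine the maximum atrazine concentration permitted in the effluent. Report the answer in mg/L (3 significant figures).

0.136 mg/L

1.11 µg/L = 0.00111 mg/L.
39.4 µg/L = 0.0394 mg/L.
Mass balance: 0.0394·1.674 = 0.474·Cₑ + 1.2·0.00111.
Cₑ = (0.06596 − 0.001332) / 0.474 = 0.1363 mg/L.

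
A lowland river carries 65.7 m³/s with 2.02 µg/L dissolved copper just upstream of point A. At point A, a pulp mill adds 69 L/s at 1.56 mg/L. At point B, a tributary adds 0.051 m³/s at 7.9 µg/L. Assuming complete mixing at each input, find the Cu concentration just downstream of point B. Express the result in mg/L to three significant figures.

2.02 µg/L = 0.00202 mg/L.
69 L/s = 0.069 m³/s.
After input A: C = (65.7·0.00202 + 0.069·1.56) / 65.77 = 0.003655 mg/L.
7.9 µg/L = 0.0079 mg/L.
After input B: C = (65.77·0.003655 + 0.051·0.0079) / 65.82 = 0.003658 mg/L.

0.00366 mg/L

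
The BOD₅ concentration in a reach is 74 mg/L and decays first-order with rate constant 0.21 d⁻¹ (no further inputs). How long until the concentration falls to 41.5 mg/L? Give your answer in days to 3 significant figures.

t = ln(C₀/C)/k = ln(74/41.5)/0.21 = 0.5784/0.21 = 2.754 d.

2.75 d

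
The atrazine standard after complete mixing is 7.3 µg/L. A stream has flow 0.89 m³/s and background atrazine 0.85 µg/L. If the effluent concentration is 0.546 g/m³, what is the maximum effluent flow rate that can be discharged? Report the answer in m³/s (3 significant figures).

0.85 µg/L = 0.00085 mg/L.
7.3 µg/L = 0.0073 mg/L.
Mass balance at complete mixing: C_std·(Q_w + Q_r) = Q_w·C_e + Q_r·C_b.
Rearranging, Q_w = Q_r·(C_std − C_b)/(C_e − C_std) = 0.89·(0.0073 − 0.00085) / (0.546 − 0.0073) = 0.01066 m³/s.

0.0107 m³/s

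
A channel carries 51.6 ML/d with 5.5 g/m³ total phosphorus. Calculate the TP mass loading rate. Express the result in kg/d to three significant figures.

284 kg/d

51.6 ML/d = 0.5972 m³/s.
Mass flux = Q·C = 0.5972 m³/s × 5.5 g/m³ = 3.285 g/s.
= 3.285 g/s × 86.4 = 283.8 kg/d.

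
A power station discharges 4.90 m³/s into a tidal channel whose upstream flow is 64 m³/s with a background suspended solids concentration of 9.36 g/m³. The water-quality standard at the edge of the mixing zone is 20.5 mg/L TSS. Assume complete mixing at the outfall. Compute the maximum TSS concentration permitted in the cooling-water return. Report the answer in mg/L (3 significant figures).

166 mg/L

Mass balance: 20.5·68.9 = 4.9·Cₑ + 64·9.36.
Cₑ = (1412 − 599) / 4.9 = 166 mg/L.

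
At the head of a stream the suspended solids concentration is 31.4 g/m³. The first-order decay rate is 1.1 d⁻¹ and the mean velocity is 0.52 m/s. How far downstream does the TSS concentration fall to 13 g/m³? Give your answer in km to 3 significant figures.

36.0 km

From C = C₀·e^(−kt), t = ln(C₀/C)/k = ln(31.4/13)/1.1 = 0.8819/1.1 = 0.8017 d.
Distance = v·t = 0.52 m/s × 6.927e+04 s = 3.602e+04 m = 36.02 km.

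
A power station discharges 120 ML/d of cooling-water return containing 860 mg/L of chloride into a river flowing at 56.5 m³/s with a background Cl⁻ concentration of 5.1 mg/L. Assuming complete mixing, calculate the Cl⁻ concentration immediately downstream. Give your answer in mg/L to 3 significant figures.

120 ML/d = 1.389 m³/s.
Conservation of mass across the mixing zone: C = (1.389·860 + 56.5·5.1) / (1.389 + 56.5) = 1483/57.89 = 25.61 mg/L.

25.6 mg/L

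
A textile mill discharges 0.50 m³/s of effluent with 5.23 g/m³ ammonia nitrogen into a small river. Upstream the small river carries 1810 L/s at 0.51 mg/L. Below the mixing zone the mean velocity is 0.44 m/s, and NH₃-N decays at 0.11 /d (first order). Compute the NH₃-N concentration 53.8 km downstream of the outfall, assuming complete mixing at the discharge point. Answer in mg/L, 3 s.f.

1810 L/s = 1.81 m³/s.
After complete mixing, C₀ = (0.5·5.23 + 1.81·0.51) / 2.31 = 1.532 mg/L.
Travel time t = 5.38e+04 m / 0.44 m/s = 1.223e+05 s = 1.415 d.
C = 1.532·exp(−0.11·1.415) = 1.532·0.8558 = 1.311 mg/L.

1.31 mg/L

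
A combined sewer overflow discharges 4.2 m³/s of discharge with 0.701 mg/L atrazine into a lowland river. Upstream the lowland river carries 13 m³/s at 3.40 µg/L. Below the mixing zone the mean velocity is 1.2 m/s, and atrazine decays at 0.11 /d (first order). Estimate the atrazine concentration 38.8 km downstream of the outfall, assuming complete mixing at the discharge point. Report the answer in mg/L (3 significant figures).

0.167 mg/L

3.40 µg/L = 0.0034 mg/L.
After complete mixing, C₀ = (4.2·0.701 + 13·0.0034) / 17.2 = 0.1737 mg/L.
Travel time t = 3.88e+04 m / 1.2 m/s = 3.233e+04 s = 0.3742 d.
C = 0.1737·exp(−0.11·0.3742) = 0.1737·0.9597 = 0.1667 mg/L.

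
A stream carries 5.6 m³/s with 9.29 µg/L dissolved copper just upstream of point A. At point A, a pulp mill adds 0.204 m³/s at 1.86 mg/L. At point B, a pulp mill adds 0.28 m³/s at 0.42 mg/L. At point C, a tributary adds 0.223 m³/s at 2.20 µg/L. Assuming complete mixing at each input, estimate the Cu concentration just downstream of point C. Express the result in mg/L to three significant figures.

9.29 µg/L = 0.00929 mg/L.
After input A: C = (5.6·0.00929 + 0.204·1.86) / 5.804 = 0.07434 mg/L.
After input B: C = (5.804·0.07434 + 0.28·0.42) / 6.084 = 0.09025 mg/L.
2.20 µg/L = 0.0022 mg/L.
After input C: C = (6.084·0.09025 + 0.223·0.0022) / 6.307 = 0.08713 mg/L.

0.0871 mg/L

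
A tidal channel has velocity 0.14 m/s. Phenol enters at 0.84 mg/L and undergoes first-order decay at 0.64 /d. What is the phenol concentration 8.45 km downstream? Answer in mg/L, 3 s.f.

0.537 mg/L

Travel time t = 8.45 km / 0.14 m/s = 8450/0.14 = 6.036e+04 s = 0.6986 d.
First-order decay: C = 0.84·exp(−0.64·0.6986) = 0.84·0.6395 = 0.5372 mg/L.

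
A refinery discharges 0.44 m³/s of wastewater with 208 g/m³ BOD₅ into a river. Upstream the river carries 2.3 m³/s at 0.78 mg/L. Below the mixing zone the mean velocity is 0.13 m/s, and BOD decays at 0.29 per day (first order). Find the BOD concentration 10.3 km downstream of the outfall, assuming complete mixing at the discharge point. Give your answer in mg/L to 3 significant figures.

26.1 mg/L

After complete mixing, C₀ = (0.44·208 + 2.3·0.78) / 2.74 = 34.06 mg/L.
Travel time t = 1.03e+04 m / 0.13 m/s = 7.923e+04 s = 0.917 d.
C = 34.06·exp(−0.29·0.917) = 34.06·0.7665 = 26.1 mg/L.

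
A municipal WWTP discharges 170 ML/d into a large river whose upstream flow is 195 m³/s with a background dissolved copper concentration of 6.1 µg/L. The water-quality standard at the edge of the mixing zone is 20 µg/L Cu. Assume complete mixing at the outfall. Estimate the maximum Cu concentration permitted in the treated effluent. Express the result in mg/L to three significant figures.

170 ML/d = 1.968 m³/s.
6.1 µg/L = 0.0061 mg/L.
20 µg/L = 0.02 mg/L.
Mass balance: 0.02·197 = 1.968·Cₑ + 195·0.0061.
Cₑ = (3.939 − 1.19) / 1.968 = 1.398 mg/L.

1.40 mg/L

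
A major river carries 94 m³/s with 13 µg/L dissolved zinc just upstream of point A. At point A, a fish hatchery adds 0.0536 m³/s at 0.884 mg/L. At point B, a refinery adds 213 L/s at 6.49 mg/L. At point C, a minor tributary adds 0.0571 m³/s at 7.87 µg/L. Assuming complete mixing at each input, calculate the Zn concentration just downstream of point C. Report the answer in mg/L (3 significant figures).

0.0281 mg/L

13 µg/L = 0.013 mg/L.
After input A: C = (94·0.013 + 0.0536·0.884) / 94.05 = 0.0135 mg/L.
213 L/s = 0.213 m³/s.
After input B: C = (94.05·0.0135 + 0.213·6.49) / 94.27 = 0.02813 mg/L.
7.87 µg/L = 0.00787 mg/L.
After input C: C = (94.27·0.02813 + 0.0571·0.00787) / 94.32 = 0.02812 mg/L.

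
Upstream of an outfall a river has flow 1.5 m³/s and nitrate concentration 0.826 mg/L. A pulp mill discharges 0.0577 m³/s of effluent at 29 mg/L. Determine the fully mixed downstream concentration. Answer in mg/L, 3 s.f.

1.87 mg/L

Flow-weighted mixing gives C = (0.0577·29 + 1.5·0.826) / (0.0577 + 1.5) = 2.912/1.558 = 1.87 mg/L.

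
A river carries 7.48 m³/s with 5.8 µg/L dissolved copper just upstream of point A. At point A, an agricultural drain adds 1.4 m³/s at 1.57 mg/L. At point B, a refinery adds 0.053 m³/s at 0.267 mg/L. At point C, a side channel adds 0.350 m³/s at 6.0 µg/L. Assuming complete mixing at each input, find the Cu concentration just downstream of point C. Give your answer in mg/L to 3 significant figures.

0.243 mg/L

5.8 µg/L = 0.0058 mg/L.
After input A: C = (7.48·0.0058 + 1.4·1.57) / 8.88 = 0.2524 mg/L.
After input B: C = (8.88·0.2524 + 0.053·0.267) / 8.933 = 0.2525 mg/L.
6.0 µg/L = 0.006 mg/L.
After input C: C = (8.933·0.2525 + 0.35·0.006) / 9.283 = 0.2432 mg/L.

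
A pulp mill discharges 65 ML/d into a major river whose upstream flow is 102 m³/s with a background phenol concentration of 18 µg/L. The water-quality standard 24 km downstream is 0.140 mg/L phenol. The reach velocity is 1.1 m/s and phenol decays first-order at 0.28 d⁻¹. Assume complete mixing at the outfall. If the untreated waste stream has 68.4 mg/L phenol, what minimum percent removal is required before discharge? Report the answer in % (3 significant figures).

65 ML/d = 0.7523 m³/s.
18 µg/L = 0.018 mg/L.
Travel time to the compliance point: t = 2.4e+04/1.1 = 2.182e+04 s = 0.2525 d; decay factor exp(−0.28·0.2525) = 0.9317.
So the concentration just after mixing may be at most 0.14/0.9317 = 0.1503 mg/L.
Mass balance: 0.1503·102.8 = 0.7523·Cₑ + 102·0.018.
Cₑ = (15.44 − 1.836) / 0.7523 = 18.08 mg/L.
Required removal = 1 − 18.08/68.4 = 73.56 %.

73.6 %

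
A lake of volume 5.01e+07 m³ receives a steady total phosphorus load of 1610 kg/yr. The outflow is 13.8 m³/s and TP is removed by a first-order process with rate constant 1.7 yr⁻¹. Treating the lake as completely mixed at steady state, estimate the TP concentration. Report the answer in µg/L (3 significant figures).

3.09 µg/L

Outflow Q = 13.8 m³/s × 3.156e+07 s/yr = 4.355e+08 m³/yr.
Steady-state CSTR mass balance: W = Q·C + k·V·C, so C = W/(Q + kV).
Q + kV = 4.355e+08 + 1.7·5.01e+07 = 5.207e+08 m³/yr.
C = 1610/5.207e+08 = 3.092e-06 kg/m³ = 0.003092 mg/L = 3.092 µg/L.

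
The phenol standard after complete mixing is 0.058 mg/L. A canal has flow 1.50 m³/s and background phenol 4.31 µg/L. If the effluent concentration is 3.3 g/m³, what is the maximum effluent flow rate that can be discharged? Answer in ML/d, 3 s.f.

4.31 µg/L = 0.00431 mg/L.
Mass balance at complete mixing: C_std·(Q_w + Q_r) = Q_w·C_e + Q_r·C_b.
Rearranging, Q_w = Q_r·(C_std − C_b)/(C_e − C_std) = 1.50·(0.058 − 0.00431) / (3.3 − 0.058) = 0.02484 m³/s.
= 2.146 ML/d.

2.15 ML/d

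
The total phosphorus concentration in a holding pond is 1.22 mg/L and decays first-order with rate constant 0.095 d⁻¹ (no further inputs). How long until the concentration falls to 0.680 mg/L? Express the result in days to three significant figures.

6.15 d

t = ln(C₀/C)/k = ln(1.22/0.680)/0.095 = 0.5845/0.095 = 6.153 d.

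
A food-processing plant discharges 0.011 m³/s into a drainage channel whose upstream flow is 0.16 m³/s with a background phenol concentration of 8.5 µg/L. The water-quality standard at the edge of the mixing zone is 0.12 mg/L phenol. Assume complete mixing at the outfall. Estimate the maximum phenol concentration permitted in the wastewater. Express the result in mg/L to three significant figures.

1.74 mg/L

8.5 µg/L = 0.0085 mg/L.
Mass balance: 0.12·0.171 = 0.011·Cₑ + 0.16·0.0085.
Cₑ = (0.02052 − 0.00136) / 0.011 = 1.742 mg/L.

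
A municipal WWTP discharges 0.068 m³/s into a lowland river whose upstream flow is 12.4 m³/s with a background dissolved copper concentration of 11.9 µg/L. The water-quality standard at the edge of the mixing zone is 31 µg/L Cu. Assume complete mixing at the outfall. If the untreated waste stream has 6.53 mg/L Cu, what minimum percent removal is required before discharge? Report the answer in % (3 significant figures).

46.2 %

11.9 µg/L = 0.0119 mg/L.
31 µg/L = 0.031 mg/L.
Mass balance: 0.031·12.47 = 0.068·Cₑ + 12.4·0.0119.
Cₑ = (0.3865 − 0.1476) / 0.068 = 3.514 mg/L.
Required removal = 1 − 3.514/6.53 = 46.19 %.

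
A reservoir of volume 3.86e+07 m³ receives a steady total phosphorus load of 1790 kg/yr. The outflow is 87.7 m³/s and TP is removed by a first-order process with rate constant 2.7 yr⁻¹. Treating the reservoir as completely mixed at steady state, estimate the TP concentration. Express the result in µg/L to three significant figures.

Outflow Q = 87.7 m³/s × 3.156e+07 s/yr = 2.768e+09 m³/yr.
Steady-state CSTR mass balance: W = Q·C + k·V·C, so C = W/(Q + kV).
Q + kV = 2.768e+09 + 2.7·3.86e+07 = 2.872e+09 m³/yr.
C = 1790/2.872e+09 = 6.233e-07 kg/m³ = 0.0006233 mg/L = 0.6233 µg/L.

0.623 µg/L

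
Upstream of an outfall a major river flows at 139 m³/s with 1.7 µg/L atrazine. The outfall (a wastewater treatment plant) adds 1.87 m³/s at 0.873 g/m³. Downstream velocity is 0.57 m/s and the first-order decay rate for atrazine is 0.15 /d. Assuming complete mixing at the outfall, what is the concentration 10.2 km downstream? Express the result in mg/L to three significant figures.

0.0129 mg/L

1.7 µg/L = 0.0017 mg/L.
After complete mixing, C₀ = (1.87·0.873 + 139·0.0017) / 140.9 = 0.01327 mg/L.
Travel time t = 1.02e+04 m / 0.57 m/s = 1.789e+04 s = 0.2071 d.
C = 0.01327·exp(−0.15·0.2071) = 0.01327·0.9694 = 0.01286 mg/L.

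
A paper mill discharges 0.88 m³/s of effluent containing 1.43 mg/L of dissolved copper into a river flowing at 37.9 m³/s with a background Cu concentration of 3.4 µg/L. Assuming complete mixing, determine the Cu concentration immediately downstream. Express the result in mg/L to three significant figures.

0.0358 mg/L

3.4 µg/L = 0.0034 mg/L.
By mass balance at complete mixing, C = (0.88·1.43 + 37.9·0.0034) / (0.88 + 37.9) = 1.387/38.78 = 0.03577 mg/L.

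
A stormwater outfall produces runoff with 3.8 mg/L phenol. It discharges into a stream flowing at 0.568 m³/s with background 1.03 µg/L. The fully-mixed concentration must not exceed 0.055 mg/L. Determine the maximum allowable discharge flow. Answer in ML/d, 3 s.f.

0.707 ML/d

1.03 µg/L = 0.00103 mg/L.
Mass balance at complete mixing: C_std·(Q_w + Q_r) = Q_w·C_e + Q_r·C_b.
Rearranging, Q_w = Q_r·(C_std − C_b)/(C_e − C_std) = 0.568·(0.055 − 0.00103) / (3.8 − 0.055) = 0.008186 m³/s.
= 0.7072 ML/d.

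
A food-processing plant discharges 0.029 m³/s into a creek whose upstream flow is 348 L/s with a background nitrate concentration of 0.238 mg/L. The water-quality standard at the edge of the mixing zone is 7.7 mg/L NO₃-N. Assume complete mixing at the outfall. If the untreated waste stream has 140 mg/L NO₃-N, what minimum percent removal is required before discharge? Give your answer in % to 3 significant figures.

348 L/s = 0.348 m³/s.
Mass balance: 7.7·0.377 = 0.029·Cₑ + 0.348·0.238.
Cₑ = (2.903 − 0.08282) / 0.029 = 97.24 mg/L.
Required removal = 1 − 97.24/140 = 30.54 %.

30.5 %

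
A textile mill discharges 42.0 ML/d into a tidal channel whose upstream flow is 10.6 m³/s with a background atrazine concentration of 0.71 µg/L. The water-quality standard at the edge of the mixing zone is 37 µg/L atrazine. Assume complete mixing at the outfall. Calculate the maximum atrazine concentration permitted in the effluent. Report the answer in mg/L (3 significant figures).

0.828 mg/L

42.0 ML/d = 0.4861 m³/s.
0.71 µg/L = 0.00071 mg/L.
37 µg/L = 0.037 mg/L.
Mass balance: 0.037·11.09 = 0.4861·Cₑ + 10.6·0.00071.
Cₑ = (0.4102 − 0.007526) / 0.4861 = 0.8283 mg/L.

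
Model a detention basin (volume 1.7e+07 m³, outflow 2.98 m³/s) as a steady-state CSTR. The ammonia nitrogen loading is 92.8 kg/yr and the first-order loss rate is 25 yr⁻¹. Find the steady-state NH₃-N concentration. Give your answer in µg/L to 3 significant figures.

Outflow Q = 2.98 m³/s × 3.156e+07 s/yr = 9.404e+07 m³/yr.
Steady-state CSTR mass balance: W = Q·C + k·V·C, so C = W/(Q + kV).
Q + kV = 9.404e+07 + 25·1.7e+07 = 5.19e+08 m³/yr.
C = 92.8/5.19e+08 = 1.788e-07 kg/m³ = 0.0001788 mg/L = 0.1788 µg/L.

0.179 µg/L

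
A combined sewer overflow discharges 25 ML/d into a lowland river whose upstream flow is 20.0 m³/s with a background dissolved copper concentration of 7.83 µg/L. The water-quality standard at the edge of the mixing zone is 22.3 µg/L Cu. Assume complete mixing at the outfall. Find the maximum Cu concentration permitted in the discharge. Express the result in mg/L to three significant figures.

25 ML/d = 0.2894 m³/s.
7.83 µg/L = 0.00783 mg/L.
22.3 µg/L = 0.0223 mg/L.
Mass balance: 0.0223·20.29 = 0.2894·Cₑ + 20·0.00783.
Cₑ = (0.4525 − 0.1566) / 0.2894 = 1.022 mg/L.

1.02 mg/L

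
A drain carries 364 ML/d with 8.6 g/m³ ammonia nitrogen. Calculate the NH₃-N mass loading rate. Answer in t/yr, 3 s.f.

1140 t/yr

364 ML/d = 4.213 m³/s.
Mass flux = Q·C = 4.213 m³/s × 8.6 g/m³ = 36.23 g/s.
= 36.23 g/s × 31.56 = 1143 t/yr.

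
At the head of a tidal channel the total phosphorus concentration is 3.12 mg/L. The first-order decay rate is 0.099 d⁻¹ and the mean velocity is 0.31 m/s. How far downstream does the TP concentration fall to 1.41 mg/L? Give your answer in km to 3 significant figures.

215 km

From C = C₀·e^(−kt), t = ln(C₀/C)/k = ln(3.12/1.41)/0.099 = 0.7942/0.099 = 8.023 d.
Distance = v·t = 0.31 m/s × 6.932e+05 s = 2.149e+05 m = 214.9 km.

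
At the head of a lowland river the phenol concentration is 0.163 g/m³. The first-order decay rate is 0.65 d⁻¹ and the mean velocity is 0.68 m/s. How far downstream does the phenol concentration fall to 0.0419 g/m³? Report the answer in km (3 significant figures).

From C = C₀·e^(−kt), t = ln(C₀/C)/k = ln(0.163/0.0419)/0.65 = 1.358/0.65 = 2.09 d.
Distance = v·t = 0.68 m/s × 1.806e+05 s = 1.228e+05 m = 122.8 km.

123 km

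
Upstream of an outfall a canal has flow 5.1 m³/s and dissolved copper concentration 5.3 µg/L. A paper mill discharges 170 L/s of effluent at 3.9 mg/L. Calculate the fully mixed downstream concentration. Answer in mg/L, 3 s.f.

0.131 mg/L

170 L/s = 0.17 m³/s.
5.3 µg/L = 0.0053 mg/L.
By mass balance at complete mixing, C = (0.17·3.9 + 5.1·0.0053) / (0.17 + 5.1) = 0.69/5.27 = 0.1309 mg/L.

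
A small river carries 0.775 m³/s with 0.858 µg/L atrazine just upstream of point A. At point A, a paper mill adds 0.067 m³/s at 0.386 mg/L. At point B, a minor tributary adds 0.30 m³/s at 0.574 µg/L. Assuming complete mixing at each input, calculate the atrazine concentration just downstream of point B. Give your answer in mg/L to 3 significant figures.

0.858 µg/L = 0.000858 mg/L.
After input A: C = (0.775·0.000858 + 0.067·0.386) / 0.842 = 0.0315 mg/L.
0.574 µg/L = 0.000574 mg/L.
After input B: C = (0.842·0.0315 + 0.3·0.000574) / 1.142 = 0.02338 mg/L.

0.0234 mg/L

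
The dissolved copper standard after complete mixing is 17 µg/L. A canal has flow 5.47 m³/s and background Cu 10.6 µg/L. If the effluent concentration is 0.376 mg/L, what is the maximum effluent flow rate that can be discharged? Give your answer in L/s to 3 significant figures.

10.6 µg/L = 0.0106 mg/L.
17 µg/L = 0.017 mg/L.
Mass balance at complete mixing: C_std·(Q_w + Q_r) = Q_w·C_e + Q_r·C_b.
Rearranging, Q_w = Q_r·(C_std − C_b)/(C_e − C_std) = 5.47·(0.017 − 0.0106) / (0.376 − 0.017) = 0.09752 m³/s.
= 97.52 L/s.

97.5 L/s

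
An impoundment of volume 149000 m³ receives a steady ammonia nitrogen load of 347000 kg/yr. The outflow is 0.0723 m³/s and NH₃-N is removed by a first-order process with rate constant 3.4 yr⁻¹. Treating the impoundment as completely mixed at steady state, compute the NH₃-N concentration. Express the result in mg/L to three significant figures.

Outflow Q = 0.0723 m³/s × 3.156e+07 s/yr = 2.282e+06 m³/yr.
Steady-state CSTR mass balance: W = Q·C + k·V·C, so C = W/(Q + kV).
Q + kV = 2.282e+06 + 3.4·149000 = 2.788e+06 m³/yr.
C = 347000/2.788e+06 = 0.1245 kg/m³ = 124.5 mg/L.

124 mg/L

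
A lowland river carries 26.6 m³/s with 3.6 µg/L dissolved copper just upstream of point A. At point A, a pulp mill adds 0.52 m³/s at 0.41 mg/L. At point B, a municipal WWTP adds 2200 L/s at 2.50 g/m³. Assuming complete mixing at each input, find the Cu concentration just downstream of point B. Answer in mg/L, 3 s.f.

0.198 mg/L

3.6 µg/L = 0.0036 mg/L.
After input A: C = (26.6·0.0036 + 0.52·0.41) / 27.12 = 0.01139 mg/L.
2200 L/s = 2.2 m³/s.
After input B: C = (27.12·0.01139 + 2.2·2.5) / 29.32 = 0.1981 mg/L.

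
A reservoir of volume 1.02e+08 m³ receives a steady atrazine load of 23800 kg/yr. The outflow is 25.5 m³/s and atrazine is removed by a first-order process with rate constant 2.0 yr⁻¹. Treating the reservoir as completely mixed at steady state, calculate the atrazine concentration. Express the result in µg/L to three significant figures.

23.6 µg/L

Outflow Q = 25.5 m³/s × 3.156e+07 s/yr = 8.047e+08 m³/yr.
Steady-state CSTR mass balance: W = Q·C + k·V·C, so C = W/(Q + kV).
Q + kV = 8.047e+08 + 2.0·1.02e+08 = 1.009e+09 m³/yr.
C = 23800/1.009e+09 = 2.359e-05 kg/m³ = 0.02359 mg/L = 23.59 µg/L.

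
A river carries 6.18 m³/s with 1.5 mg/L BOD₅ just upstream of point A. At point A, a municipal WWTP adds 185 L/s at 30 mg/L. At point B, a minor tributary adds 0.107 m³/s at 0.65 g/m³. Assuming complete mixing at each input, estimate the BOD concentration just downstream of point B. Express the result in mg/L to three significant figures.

185 L/s = 0.185 m³/s.
After input A: C = (6.18·1.5 + 0.185·30) / 6.365 = 2.328 mg/L.
After input B: C = (6.365·2.328 + 0.107·0.65) / 6.472 = 2.301 mg/L.

2.30 mg/L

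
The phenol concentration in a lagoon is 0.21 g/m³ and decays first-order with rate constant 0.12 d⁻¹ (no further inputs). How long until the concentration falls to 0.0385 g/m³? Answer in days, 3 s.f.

t = ln(C₀/C)/k = ln(0.21/0.0385)/0.12 = 1.696/0.12 = 14.14 d.

14.1 d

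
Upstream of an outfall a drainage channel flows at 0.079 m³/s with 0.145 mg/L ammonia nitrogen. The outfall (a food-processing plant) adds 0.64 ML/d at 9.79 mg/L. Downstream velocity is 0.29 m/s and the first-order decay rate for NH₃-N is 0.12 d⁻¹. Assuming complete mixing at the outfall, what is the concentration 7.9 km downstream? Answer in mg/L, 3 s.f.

0.936 mg/L

0.64 ML/d = 0.007407 m³/s.
After complete mixing, C₀ = (0.007407·9.79 + 0.079·0.145) / 0.08641 = 0.9718 mg/L.
Travel time t = 7900 m / 0.29 m/s = 2.724e+04 s = 0.3153 d.
C = 0.9718·exp(−0.12·0.3153) = 0.9718·0.9629 = 0.9357 mg/L.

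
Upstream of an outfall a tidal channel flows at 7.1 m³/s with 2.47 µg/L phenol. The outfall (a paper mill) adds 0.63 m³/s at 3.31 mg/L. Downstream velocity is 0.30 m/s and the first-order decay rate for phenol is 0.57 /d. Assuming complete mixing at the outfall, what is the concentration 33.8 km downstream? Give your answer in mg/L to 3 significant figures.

2.47 µg/L = 0.00247 mg/L.
After complete mixing, C₀ = (0.63·3.31 + 7.1·0.00247) / 7.73 = 0.272 mg/L.
Travel time t = 3.38e+04 m / 0.30 m/s = 1.127e+05 s = 1.304 d.
C = 0.272·exp(−0.57·1.304) = 0.272·0.4755 = 0.1294 mg/L.

0.129 mg/L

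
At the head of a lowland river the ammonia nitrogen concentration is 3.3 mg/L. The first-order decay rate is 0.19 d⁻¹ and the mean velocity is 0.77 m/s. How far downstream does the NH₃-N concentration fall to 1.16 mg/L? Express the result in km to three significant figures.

366 km

From C = C₀·e^(−kt), t = ln(C₀/C)/k = ln(3.3/1.16)/0.19 = 1.046/0.19 = 5.503 d.
Distance = v·t = 0.77 m/s × 4.754e+05 s = 3.661e+05 m = 366.1 km.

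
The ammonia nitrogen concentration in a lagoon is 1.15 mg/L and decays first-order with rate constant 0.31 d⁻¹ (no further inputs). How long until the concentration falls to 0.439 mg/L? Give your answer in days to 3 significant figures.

3.11 d

t = ln(C₀/C)/k = ln(1.15/0.439)/0.31 = 0.963/0.31 = 3.107 d.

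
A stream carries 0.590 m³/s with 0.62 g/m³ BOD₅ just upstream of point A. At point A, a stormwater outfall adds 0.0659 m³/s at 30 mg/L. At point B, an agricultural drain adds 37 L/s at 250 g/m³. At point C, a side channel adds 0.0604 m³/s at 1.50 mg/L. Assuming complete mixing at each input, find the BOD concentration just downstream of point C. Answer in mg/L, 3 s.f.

15.5 mg/L

After input A: C = (0.59·0.62 + 0.0659·30) / 0.6559 = 3.572 mg/L.
37 L/s = 0.037 m³/s.
After input B: C = (0.6559·3.572 + 0.037·250) / 0.6929 = 16.73 mg/L.
After input C: C = (0.6929·16.73 + 0.0604·1.5) / 0.7533 = 15.51 mg/L.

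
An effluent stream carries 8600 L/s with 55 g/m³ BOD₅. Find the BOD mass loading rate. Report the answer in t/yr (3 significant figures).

8600 L/s = 8.6 m³/s.
Mass flux = Q·C = 8.6 m³/s × 55 g/m³ = 473 g/s.
= 473 g/s × 31.56 = 1.493e+04 t/yr.

14900 t/yr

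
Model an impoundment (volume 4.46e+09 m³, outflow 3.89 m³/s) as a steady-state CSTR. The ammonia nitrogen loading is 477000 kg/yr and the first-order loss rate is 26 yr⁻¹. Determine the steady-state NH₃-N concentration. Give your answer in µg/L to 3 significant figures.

4.11 µg/L

Outflow Q = 3.89 m³/s × 3.156e+07 s/yr = 1.228e+08 m³/yr.
Steady-state CSTR mass balance: W = Q·C + k·V·C, so C = W/(Q + kV).
Q + kV = 1.228e+08 + 26·4.46e+09 = 1.161e+11 m³/yr.
C = 477000/1.161e+11 = 4.109e-06 kg/m³ = 0.004109 mg/L = 4.109 µg/L.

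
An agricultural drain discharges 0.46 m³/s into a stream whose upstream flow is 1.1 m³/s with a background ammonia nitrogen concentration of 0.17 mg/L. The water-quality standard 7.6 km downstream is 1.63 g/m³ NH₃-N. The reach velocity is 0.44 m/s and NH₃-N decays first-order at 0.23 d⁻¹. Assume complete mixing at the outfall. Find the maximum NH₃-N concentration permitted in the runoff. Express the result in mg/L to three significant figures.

Travel time to the compliance point: t = 7600/0.44 = 1.727e+04 s = 0.1999 d; decay factor exp(−0.23·0.1999) = 0.9551.
So the concentration just after mixing may be at most 1.63/0.9551 = 1.707 mg/L.
Mass balance: 1.707·1.56 = 0.46·Cₑ + 1.1·0.17.
Cₑ = (2.662 − 0.187) / 0.46 = 5.381 mg/L.

5.38 mg/L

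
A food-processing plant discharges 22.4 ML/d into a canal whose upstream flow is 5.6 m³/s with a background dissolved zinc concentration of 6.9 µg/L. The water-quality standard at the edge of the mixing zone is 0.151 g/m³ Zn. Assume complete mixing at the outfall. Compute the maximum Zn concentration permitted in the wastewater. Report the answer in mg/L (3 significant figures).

3.26 mg/L

22.4 ML/d = 0.2593 m³/s.
6.9 µg/L = 0.0069 mg/L.
Mass balance: 0.151·5.859 = 0.2593·Cₑ + 5.6·0.0069.
Cₑ = (0.8847 − 0.03864) / 0.2593 = 3.264 mg/L.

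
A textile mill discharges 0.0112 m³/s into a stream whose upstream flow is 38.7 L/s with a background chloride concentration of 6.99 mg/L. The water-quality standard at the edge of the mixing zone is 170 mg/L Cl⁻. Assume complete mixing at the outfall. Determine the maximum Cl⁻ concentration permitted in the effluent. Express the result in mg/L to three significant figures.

733 mg/L

38.7 L/s = 0.0387 m³/s.
Mass balance: 170·0.0499 = 0.0112·Cₑ + 0.0387·6.99.
Cₑ = (8.483 − 0.2705) / 0.0112 = 733.3 mg/L.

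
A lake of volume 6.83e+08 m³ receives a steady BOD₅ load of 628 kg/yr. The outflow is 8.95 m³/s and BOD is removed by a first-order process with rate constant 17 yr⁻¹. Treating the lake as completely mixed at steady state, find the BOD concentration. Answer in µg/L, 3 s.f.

0.0528 µg/L

Outflow Q = 8.95 m³/s × 3.156e+07 s/yr = 2.824e+08 m³/yr.
Steady-state CSTR mass balance: W = Q·C + k·V·C, so C = W/(Q + kV).
Q + kV = 2.824e+08 + 17·6.83e+08 = 1.189e+10 m³/yr.
C = 628/1.189e+10 = 5.28e-08 kg/m³ = 5.28e-05 mg/L = 0.0528 µg/L.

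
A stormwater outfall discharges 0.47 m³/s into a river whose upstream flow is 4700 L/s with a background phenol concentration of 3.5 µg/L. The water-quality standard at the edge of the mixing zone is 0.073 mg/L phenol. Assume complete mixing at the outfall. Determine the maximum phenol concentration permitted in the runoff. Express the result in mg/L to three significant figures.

4700 L/s = 4.7 m³/s.
3.5 µg/L = 0.0035 mg/L.
Mass balance: 0.073·5.17 = 0.47·Cₑ + 4.7·0.0035.
Cₑ = (0.3774 − 0.01645) / 0.47 = 0.768 mg/L.

0.768 mg/L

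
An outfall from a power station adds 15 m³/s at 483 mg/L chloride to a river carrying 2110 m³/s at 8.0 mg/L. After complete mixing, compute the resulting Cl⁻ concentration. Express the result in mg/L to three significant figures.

Conservation of mass across the mixing zone: C = (15·483 + 2110·8) / (15 + 2110) = 2.412e+04/2125 = 11.35 mg/L.

11.4 mg/L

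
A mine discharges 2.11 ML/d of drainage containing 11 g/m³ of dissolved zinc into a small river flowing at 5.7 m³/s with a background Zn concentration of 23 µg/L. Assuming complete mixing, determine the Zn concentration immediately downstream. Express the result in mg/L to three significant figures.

0.0698 mg/L

2.11 ML/d = 0.02442 m³/s.
23 µg/L = 0.023 mg/L.
Flow-weighted mixing gives C = (0.02442·11 + 5.7·0.023) / (0.02442 + 5.7) = 0.3997/5.724 = 0.06983 mg/L.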